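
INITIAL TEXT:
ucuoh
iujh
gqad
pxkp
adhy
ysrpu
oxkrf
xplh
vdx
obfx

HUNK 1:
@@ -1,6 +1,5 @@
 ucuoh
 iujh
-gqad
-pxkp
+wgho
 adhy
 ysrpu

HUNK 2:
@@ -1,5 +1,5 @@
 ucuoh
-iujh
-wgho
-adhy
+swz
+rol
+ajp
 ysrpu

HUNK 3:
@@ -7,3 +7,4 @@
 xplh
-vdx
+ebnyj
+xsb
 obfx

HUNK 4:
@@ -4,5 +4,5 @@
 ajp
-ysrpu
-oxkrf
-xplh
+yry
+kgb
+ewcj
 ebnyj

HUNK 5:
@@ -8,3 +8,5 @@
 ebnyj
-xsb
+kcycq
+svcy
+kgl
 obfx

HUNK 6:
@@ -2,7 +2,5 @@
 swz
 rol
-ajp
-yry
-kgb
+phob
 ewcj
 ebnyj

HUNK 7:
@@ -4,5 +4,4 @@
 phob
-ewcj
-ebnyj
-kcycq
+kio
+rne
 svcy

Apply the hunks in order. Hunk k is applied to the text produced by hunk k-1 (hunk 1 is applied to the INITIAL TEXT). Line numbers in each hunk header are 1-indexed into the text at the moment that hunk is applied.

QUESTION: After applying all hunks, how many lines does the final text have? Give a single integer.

Hunk 1: at line 1 remove [gqad,pxkp] add [wgho] -> 9 lines: ucuoh iujh wgho adhy ysrpu oxkrf xplh vdx obfx
Hunk 2: at line 1 remove [iujh,wgho,adhy] add [swz,rol,ajp] -> 9 lines: ucuoh swz rol ajp ysrpu oxkrf xplh vdx obfx
Hunk 3: at line 7 remove [vdx] add [ebnyj,xsb] -> 10 lines: ucuoh swz rol ajp ysrpu oxkrf xplh ebnyj xsb obfx
Hunk 4: at line 4 remove [ysrpu,oxkrf,xplh] add [yry,kgb,ewcj] -> 10 lines: ucuoh swz rol ajp yry kgb ewcj ebnyj xsb obfx
Hunk 5: at line 8 remove [xsb] add [kcycq,svcy,kgl] -> 12 lines: ucuoh swz rol ajp yry kgb ewcj ebnyj kcycq svcy kgl obfx
Hunk 6: at line 2 remove [ajp,yry,kgb] add [phob] -> 10 lines: ucuoh swz rol phob ewcj ebnyj kcycq svcy kgl obfx
Hunk 7: at line 4 remove [ewcj,ebnyj,kcycq] add [kio,rne] -> 9 lines: ucuoh swz rol phob kio rne svcy kgl obfx
Final line count: 9

Answer: 9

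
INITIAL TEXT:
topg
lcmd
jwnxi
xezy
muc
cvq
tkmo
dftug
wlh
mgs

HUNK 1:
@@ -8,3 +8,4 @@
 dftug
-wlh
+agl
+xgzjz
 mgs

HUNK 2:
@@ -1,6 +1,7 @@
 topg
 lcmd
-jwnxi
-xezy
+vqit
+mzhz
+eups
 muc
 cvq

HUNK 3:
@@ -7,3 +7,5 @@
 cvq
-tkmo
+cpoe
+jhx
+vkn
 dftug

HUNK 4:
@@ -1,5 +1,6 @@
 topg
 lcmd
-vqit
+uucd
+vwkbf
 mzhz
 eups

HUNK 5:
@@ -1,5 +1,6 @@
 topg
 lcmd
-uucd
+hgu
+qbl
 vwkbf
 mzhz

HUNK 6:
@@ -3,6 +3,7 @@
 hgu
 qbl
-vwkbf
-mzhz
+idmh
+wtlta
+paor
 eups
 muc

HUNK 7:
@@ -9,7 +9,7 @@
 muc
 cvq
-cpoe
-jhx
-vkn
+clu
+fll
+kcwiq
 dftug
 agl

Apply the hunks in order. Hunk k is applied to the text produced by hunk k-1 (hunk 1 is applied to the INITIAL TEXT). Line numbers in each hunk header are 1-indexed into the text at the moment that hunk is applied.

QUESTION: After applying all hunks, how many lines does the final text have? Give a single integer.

Answer: 17

Derivation:
Hunk 1: at line 8 remove [wlh] add [agl,xgzjz] -> 11 lines: topg lcmd jwnxi xezy muc cvq tkmo dftug agl xgzjz mgs
Hunk 2: at line 1 remove [jwnxi,xezy] add [vqit,mzhz,eups] -> 12 lines: topg lcmd vqit mzhz eups muc cvq tkmo dftug agl xgzjz mgs
Hunk 3: at line 7 remove [tkmo] add [cpoe,jhx,vkn] -> 14 lines: topg lcmd vqit mzhz eups muc cvq cpoe jhx vkn dftug agl xgzjz mgs
Hunk 4: at line 1 remove [vqit] add [uucd,vwkbf] -> 15 lines: topg lcmd uucd vwkbf mzhz eups muc cvq cpoe jhx vkn dftug agl xgzjz mgs
Hunk 5: at line 1 remove [uucd] add [hgu,qbl] -> 16 lines: topg lcmd hgu qbl vwkbf mzhz eups muc cvq cpoe jhx vkn dftug agl xgzjz mgs
Hunk 6: at line 3 remove [vwkbf,mzhz] add [idmh,wtlta,paor] -> 17 lines: topg lcmd hgu qbl idmh wtlta paor eups muc cvq cpoe jhx vkn dftug agl xgzjz mgs
Hunk 7: at line 9 remove [cpoe,jhx,vkn] add [clu,fll,kcwiq] -> 17 lines: topg lcmd hgu qbl idmh wtlta paor eups muc cvq clu fll kcwiq dftug agl xgzjz mgs
Final line count: 17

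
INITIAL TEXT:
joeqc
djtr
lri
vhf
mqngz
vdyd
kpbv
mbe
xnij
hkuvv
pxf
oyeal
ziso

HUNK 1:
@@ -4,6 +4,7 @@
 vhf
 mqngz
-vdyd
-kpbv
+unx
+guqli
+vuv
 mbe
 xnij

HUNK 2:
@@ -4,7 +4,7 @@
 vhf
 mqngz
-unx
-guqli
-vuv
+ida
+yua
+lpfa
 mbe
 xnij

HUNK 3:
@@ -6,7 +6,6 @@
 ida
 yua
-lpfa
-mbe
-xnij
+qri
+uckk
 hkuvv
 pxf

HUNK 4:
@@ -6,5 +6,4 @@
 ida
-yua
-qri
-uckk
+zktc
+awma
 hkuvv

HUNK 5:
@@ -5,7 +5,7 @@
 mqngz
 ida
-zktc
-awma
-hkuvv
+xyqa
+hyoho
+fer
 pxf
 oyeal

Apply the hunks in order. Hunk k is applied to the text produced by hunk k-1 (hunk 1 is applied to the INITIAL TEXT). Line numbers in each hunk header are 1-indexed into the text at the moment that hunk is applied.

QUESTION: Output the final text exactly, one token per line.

Answer: joeqc
djtr
lri
vhf
mqngz
ida
xyqa
hyoho
fer
pxf
oyeal
ziso

Derivation:
Hunk 1: at line 4 remove [vdyd,kpbv] add [unx,guqli,vuv] -> 14 lines: joeqc djtr lri vhf mqngz unx guqli vuv mbe xnij hkuvv pxf oyeal ziso
Hunk 2: at line 4 remove [unx,guqli,vuv] add [ida,yua,lpfa] -> 14 lines: joeqc djtr lri vhf mqngz ida yua lpfa mbe xnij hkuvv pxf oyeal ziso
Hunk 3: at line 6 remove [lpfa,mbe,xnij] add [qri,uckk] -> 13 lines: joeqc djtr lri vhf mqngz ida yua qri uckk hkuvv pxf oyeal ziso
Hunk 4: at line 6 remove [yua,qri,uckk] add [zktc,awma] -> 12 lines: joeqc djtr lri vhf mqngz ida zktc awma hkuvv pxf oyeal ziso
Hunk 5: at line 5 remove [zktc,awma,hkuvv] add [xyqa,hyoho,fer] -> 12 lines: joeqc djtr lri vhf mqngz ida xyqa hyoho fer pxf oyeal ziso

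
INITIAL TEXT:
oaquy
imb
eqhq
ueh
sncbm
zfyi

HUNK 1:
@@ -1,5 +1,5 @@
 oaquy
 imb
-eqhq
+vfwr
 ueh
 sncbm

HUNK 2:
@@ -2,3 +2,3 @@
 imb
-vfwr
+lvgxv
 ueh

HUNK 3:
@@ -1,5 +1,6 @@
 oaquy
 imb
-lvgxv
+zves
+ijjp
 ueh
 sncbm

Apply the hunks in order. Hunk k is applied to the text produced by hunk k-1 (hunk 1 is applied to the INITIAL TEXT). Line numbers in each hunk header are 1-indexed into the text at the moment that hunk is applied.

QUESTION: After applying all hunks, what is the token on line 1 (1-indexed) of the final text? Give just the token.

Hunk 1: at line 1 remove [eqhq] add [vfwr] -> 6 lines: oaquy imb vfwr ueh sncbm zfyi
Hunk 2: at line 2 remove [vfwr] add [lvgxv] -> 6 lines: oaquy imb lvgxv ueh sncbm zfyi
Hunk 3: at line 1 remove [lvgxv] add [zves,ijjp] -> 7 lines: oaquy imb zves ijjp ueh sncbm zfyi
Final line 1: oaquy

Answer: oaquy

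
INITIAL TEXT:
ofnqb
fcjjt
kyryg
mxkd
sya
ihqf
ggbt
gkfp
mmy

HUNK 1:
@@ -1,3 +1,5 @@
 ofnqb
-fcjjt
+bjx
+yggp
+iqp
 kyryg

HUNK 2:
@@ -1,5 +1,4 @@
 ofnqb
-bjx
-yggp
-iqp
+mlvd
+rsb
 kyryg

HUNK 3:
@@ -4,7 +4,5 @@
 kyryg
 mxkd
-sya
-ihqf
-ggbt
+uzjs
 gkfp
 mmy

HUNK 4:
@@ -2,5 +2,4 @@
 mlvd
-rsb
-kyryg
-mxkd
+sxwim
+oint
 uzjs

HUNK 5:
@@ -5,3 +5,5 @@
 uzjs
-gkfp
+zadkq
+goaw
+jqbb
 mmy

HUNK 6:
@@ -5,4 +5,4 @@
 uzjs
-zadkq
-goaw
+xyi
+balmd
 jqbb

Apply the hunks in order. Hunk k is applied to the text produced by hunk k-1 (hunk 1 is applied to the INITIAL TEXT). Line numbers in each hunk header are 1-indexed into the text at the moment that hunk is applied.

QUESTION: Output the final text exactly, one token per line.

Hunk 1: at line 1 remove [fcjjt] add [bjx,yggp,iqp] -> 11 lines: ofnqb bjx yggp iqp kyryg mxkd sya ihqf ggbt gkfp mmy
Hunk 2: at line 1 remove [bjx,yggp,iqp] add [mlvd,rsb] -> 10 lines: ofnqb mlvd rsb kyryg mxkd sya ihqf ggbt gkfp mmy
Hunk 3: at line 4 remove [sya,ihqf,ggbt] add [uzjs] -> 8 lines: ofnqb mlvd rsb kyryg mxkd uzjs gkfp mmy
Hunk 4: at line 2 remove [rsb,kyryg,mxkd] add [sxwim,oint] -> 7 lines: ofnqb mlvd sxwim oint uzjs gkfp mmy
Hunk 5: at line 5 remove [gkfp] add [zadkq,goaw,jqbb] -> 9 lines: ofnqb mlvd sxwim oint uzjs zadkq goaw jqbb mmy
Hunk 6: at line 5 remove [zadkq,goaw] add [xyi,balmd] -> 9 lines: ofnqb mlvd sxwim oint uzjs xyi balmd jqbb mmy

Answer: ofnqb
mlvd
sxwim
oint
uzjs
xyi
balmd
jqbb
mmy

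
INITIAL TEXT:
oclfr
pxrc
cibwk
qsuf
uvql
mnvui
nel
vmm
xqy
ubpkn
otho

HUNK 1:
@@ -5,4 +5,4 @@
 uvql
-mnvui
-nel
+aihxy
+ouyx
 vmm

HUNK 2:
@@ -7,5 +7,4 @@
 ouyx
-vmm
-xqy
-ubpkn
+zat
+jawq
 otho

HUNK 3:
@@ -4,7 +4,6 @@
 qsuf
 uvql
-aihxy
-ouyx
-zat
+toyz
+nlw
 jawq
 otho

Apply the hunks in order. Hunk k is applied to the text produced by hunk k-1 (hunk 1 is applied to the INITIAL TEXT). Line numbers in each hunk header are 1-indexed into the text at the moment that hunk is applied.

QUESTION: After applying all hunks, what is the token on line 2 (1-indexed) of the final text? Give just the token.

Answer: pxrc

Derivation:
Hunk 1: at line 5 remove [mnvui,nel] add [aihxy,ouyx] -> 11 lines: oclfr pxrc cibwk qsuf uvql aihxy ouyx vmm xqy ubpkn otho
Hunk 2: at line 7 remove [vmm,xqy,ubpkn] add [zat,jawq] -> 10 lines: oclfr pxrc cibwk qsuf uvql aihxy ouyx zat jawq otho
Hunk 3: at line 4 remove [aihxy,ouyx,zat] add [toyz,nlw] -> 9 lines: oclfr pxrc cibwk qsuf uvql toyz nlw jawq otho
Final line 2: pxrc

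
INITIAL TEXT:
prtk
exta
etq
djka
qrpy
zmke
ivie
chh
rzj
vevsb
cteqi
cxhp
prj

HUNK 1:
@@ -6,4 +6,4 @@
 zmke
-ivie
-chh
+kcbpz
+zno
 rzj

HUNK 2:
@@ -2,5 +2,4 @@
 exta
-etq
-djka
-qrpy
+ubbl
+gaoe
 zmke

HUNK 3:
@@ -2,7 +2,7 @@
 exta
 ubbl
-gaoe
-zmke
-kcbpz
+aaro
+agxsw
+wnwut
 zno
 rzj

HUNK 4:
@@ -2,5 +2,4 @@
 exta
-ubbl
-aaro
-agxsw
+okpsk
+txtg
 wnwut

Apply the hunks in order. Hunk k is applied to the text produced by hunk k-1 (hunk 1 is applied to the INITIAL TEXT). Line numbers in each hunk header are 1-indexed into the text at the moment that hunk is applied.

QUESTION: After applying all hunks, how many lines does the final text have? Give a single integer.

Answer: 11

Derivation:
Hunk 1: at line 6 remove [ivie,chh] add [kcbpz,zno] -> 13 lines: prtk exta etq djka qrpy zmke kcbpz zno rzj vevsb cteqi cxhp prj
Hunk 2: at line 2 remove [etq,djka,qrpy] add [ubbl,gaoe] -> 12 lines: prtk exta ubbl gaoe zmke kcbpz zno rzj vevsb cteqi cxhp prj
Hunk 3: at line 2 remove [gaoe,zmke,kcbpz] add [aaro,agxsw,wnwut] -> 12 lines: prtk exta ubbl aaro agxsw wnwut zno rzj vevsb cteqi cxhp prj
Hunk 4: at line 2 remove [ubbl,aaro,agxsw] add [okpsk,txtg] -> 11 lines: prtk exta okpsk txtg wnwut zno rzj vevsb cteqi cxhp prj
Final line count: 11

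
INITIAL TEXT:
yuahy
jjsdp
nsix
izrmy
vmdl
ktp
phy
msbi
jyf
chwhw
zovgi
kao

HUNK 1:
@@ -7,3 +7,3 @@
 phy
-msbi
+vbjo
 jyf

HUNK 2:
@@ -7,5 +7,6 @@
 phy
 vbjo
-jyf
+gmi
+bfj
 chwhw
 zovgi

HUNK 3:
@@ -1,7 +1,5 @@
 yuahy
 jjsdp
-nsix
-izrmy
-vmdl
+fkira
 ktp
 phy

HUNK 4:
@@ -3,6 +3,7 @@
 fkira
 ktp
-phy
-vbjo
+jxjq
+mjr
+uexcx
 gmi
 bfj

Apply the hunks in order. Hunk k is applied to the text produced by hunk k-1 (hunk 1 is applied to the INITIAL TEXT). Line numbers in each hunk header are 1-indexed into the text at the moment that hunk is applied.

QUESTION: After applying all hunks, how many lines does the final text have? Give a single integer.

Answer: 12

Derivation:
Hunk 1: at line 7 remove [msbi] add [vbjo] -> 12 lines: yuahy jjsdp nsix izrmy vmdl ktp phy vbjo jyf chwhw zovgi kao
Hunk 2: at line 7 remove [jyf] add [gmi,bfj] -> 13 lines: yuahy jjsdp nsix izrmy vmdl ktp phy vbjo gmi bfj chwhw zovgi kao
Hunk 3: at line 1 remove [nsix,izrmy,vmdl] add [fkira] -> 11 lines: yuahy jjsdp fkira ktp phy vbjo gmi bfj chwhw zovgi kao
Hunk 4: at line 3 remove [phy,vbjo] add [jxjq,mjr,uexcx] -> 12 lines: yuahy jjsdp fkira ktp jxjq mjr uexcx gmi bfj chwhw zovgi kao
Final line count: 12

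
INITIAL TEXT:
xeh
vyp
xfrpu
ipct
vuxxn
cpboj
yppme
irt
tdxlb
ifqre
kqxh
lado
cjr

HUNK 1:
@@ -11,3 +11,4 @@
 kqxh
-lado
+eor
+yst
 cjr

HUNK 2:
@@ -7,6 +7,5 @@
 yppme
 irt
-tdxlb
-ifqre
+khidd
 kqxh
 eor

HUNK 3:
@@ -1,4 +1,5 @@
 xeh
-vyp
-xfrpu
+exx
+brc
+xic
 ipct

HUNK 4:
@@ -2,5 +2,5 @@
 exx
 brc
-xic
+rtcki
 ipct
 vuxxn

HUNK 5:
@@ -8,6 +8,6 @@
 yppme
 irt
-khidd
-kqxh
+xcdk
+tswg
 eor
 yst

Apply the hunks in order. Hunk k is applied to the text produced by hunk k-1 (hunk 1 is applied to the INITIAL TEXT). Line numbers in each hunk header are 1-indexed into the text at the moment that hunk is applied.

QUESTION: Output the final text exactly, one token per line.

Hunk 1: at line 11 remove [lado] add [eor,yst] -> 14 lines: xeh vyp xfrpu ipct vuxxn cpboj yppme irt tdxlb ifqre kqxh eor yst cjr
Hunk 2: at line 7 remove [tdxlb,ifqre] add [khidd] -> 13 lines: xeh vyp xfrpu ipct vuxxn cpboj yppme irt khidd kqxh eor yst cjr
Hunk 3: at line 1 remove [vyp,xfrpu] add [exx,brc,xic] -> 14 lines: xeh exx brc xic ipct vuxxn cpboj yppme irt khidd kqxh eor yst cjr
Hunk 4: at line 2 remove [xic] add [rtcki] -> 14 lines: xeh exx brc rtcki ipct vuxxn cpboj yppme irt khidd kqxh eor yst cjr
Hunk 5: at line 8 remove [khidd,kqxh] add [xcdk,tswg] -> 14 lines: xeh exx brc rtcki ipct vuxxn cpboj yppme irt xcdk tswg eor yst cjr

Answer: xeh
exx
brc
rtcki
ipct
vuxxn
cpboj
yppme
irt
xcdk
tswg
eor
yst
cjr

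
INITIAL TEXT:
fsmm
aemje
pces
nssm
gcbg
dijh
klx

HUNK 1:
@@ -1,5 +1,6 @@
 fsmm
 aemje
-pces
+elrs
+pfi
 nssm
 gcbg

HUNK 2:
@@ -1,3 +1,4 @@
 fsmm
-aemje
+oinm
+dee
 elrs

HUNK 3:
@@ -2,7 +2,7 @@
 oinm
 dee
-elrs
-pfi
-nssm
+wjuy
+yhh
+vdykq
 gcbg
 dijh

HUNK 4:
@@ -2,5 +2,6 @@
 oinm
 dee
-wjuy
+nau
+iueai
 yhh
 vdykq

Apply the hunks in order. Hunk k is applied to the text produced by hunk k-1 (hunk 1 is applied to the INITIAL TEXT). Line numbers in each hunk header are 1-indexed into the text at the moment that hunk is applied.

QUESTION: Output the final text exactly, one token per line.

Answer: fsmm
oinm
dee
nau
iueai
yhh
vdykq
gcbg
dijh
klx

Derivation:
Hunk 1: at line 1 remove [pces] add [elrs,pfi] -> 8 lines: fsmm aemje elrs pfi nssm gcbg dijh klx
Hunk 2: at line 1 remove [aemje] add [oinm,dee] -> 9 lines: fsmm oinm dee elrs pfi nssm gcbg dijh klx
Hunk 3: at line 2 remove [elrs,pfi,nssm] add [wjuy,yhh,vdykq] -> 9 lines: fsmm oinm dee wjuy yhh vdykq gcbg dijh klx
Hunk 4: at line 2 remove [wjuy] add [nau,iueai] -> 10 lines: fsmm oinm dee nau iueai yhh vdykq gcbg dijh klx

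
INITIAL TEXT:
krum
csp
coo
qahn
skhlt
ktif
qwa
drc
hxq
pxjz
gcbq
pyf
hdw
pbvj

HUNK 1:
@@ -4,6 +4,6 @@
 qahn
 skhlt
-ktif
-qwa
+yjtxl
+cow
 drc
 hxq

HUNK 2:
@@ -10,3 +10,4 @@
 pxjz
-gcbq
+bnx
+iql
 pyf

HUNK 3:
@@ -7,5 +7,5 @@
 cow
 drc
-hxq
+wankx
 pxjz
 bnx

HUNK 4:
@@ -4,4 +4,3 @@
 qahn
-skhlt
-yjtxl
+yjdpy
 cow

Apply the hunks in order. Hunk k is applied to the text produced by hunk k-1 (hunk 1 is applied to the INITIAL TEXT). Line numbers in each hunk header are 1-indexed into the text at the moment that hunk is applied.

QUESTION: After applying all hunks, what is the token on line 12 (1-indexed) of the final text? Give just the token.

Hunk 1: at line 4 remove [ktif,qwa] add [yjtxl,cow] -> 14 lines: krum csp coo qahn skhlt yjtxl cow drc hxq pxjz gcbq pyf hdw pbvj
Hunk 2: at line 10 remove [gcbq] add [bnx,iql] -> 15 lines: krum csp coo qahn skhlt yjtxl cow drc hxq pxjz bnx iql pyf hdw pbvj
Hunk 3: at line 7 remove [hxq] add [wankx] -> 15 lines: krum csp coo qahn skhlt yjtxl cow drc wankx pxjz bnx iql pyf hdw pbvj
Hunk 4: at line 4 remove [skhlt,yjtxl] add [yjdpy] -> 14 lines: krum csp coo qahn yjdpy cow drc wankx pxjz bnx iql pyf hdw pbvj
Final line 12: pyf

Answer: pyf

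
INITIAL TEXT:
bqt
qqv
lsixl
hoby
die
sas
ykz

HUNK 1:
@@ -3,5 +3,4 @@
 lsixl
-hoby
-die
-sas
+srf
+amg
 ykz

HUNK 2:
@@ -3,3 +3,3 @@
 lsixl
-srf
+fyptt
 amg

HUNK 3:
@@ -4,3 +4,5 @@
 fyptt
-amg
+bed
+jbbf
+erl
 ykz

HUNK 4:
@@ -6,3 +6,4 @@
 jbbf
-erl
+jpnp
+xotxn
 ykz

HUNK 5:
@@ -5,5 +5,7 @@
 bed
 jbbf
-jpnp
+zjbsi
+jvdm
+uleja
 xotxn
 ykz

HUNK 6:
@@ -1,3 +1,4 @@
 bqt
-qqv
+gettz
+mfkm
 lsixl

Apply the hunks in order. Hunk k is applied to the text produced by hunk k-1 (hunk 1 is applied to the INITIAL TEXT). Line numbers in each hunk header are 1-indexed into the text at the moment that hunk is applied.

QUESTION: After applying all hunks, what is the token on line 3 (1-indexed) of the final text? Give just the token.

Hunk 1: at line 3 remove [hoby,die,sas] add [srf,amg] -> 6 lines: bqt qqv lsixl srf amg ykz
Hunk 2: at line 3 remove [srf] add [fyptt] -> 6 lines: bqt qqv lsixl fyptt amg ykz
Hunk 3: at line 4 remove [amg] add [bed,jbbf,erl] -> 8 lines: bqt qqv lsixl fyptt bed jbbf erl ykz
Hunk 4: at line 6 remove [erl] add [jpnp,xotxn] -> 9 lines: bqt qqv lsixl fyptt bed jbbf jpnp xotxn ykz
Hunk 5: at line 5 remove [jpnp] add [zjbsi,jvdm,uleja] -> 11 lines: bqt qqv lsixl fyptt bed jbbf zjbsi jvdm uleja xotxn ykz
Hunk 6: at line 1 remove [qqv] add [gettz,mfkm] -> 12 lines: bqt gettz mfkm lsixl fyptt bed jbbf zjbsi jvdm uleja xotxn ykz
Final line 3: mfkm

Answer: mfkm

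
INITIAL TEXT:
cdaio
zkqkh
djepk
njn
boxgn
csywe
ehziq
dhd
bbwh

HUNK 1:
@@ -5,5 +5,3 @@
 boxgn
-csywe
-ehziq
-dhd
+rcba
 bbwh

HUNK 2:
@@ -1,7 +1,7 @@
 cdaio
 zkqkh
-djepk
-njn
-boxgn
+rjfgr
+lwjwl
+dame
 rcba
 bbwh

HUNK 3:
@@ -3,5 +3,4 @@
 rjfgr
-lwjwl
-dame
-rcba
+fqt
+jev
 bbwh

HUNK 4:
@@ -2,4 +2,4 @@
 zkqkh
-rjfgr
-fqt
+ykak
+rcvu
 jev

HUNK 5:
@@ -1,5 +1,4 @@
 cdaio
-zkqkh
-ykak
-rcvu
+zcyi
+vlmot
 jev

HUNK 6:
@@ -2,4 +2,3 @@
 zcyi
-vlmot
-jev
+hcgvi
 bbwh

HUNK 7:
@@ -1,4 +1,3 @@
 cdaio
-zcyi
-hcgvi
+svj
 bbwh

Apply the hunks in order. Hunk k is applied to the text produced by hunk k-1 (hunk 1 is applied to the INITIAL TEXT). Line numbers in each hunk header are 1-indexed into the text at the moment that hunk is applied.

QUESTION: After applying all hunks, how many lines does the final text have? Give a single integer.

Hunk 1: at line 5 remove [csywe,ehziq,dhd] add [rcba] -> 7 lines: cdaio zkqkh djepk njn boxgn rcba bbwh
Hunk 2: at line 1 remove [djepk,njn,boxgn] add [rjfgr,lwjwl,dame] -> 7 lines: cdaio zkqkh rjfgr lwjwl dame rcba bbwh
Hunk 3: at line 3 remove [lwjwl,dame,rcba] add [fqt,jev] -> 6 lines: cdaio zkqkh rjfgr fqt jev bbwh
Hunk 4: at line 2 remove [rjfgr,fqt] add [ykak,rcvu] -> 6 lines: cdaio zkqkh ykak rcvu jev bbwh
Hunk 5: at line 1 remove [zkqkh,ykak,rcvu] add [zcyi,vlmot] -> 5 lines: cdaio zcyi vlmot jev bbwh
Hunk 6: at line 2 remove [vlmot,jev] add [hcgvi] -> 4 lines: cdaio zcyi hcgvi bbwh
Hunk 7: at line 1 remove [zcyi,hcgvi] add [svj] -> 3 lines: cdaio svj bbwh
Final line count: 3

Answer: 3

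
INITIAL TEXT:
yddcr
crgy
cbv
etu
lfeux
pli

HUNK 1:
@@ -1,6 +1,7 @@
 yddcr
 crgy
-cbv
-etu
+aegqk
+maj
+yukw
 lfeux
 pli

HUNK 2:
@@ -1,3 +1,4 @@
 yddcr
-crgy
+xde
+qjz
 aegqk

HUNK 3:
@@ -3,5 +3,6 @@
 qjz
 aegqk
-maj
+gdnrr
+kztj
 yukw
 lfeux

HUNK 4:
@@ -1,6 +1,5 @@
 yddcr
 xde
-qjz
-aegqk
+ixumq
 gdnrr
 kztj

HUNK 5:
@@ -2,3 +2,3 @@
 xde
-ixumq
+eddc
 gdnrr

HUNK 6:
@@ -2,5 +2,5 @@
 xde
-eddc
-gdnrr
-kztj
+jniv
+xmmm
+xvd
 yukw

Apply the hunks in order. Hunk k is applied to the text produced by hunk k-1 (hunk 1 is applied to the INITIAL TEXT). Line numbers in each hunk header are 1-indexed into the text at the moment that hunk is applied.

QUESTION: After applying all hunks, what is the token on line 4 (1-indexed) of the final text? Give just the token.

Answer: xmmm

Derivation:
Hunk 1: at line 1 remove [cbv,etu] add [aegqk,maj,yukw] -> 7 lines: yddcr crgy aegqk maj yukw lfeux pli
Hunk 2: at line 1 remove [crgy] add [xde,qjz] -> 8 lines: yddcr xde qjz aegqk maj yukw lfeux pli
Hunk 3: at line 3 remove [maj] add [gdnrr,kztj] -> 9 lines: yddcr xde qjz aegqk gdnrr kztj yukw lfeux pli
Hunk 4: at line 1 remove [qjz,aegqk] add [ixumq] -> 8 lines: yddcr xde ixumq gdnrr kztj yukw lfeux pli
Hunk 5: at line 2 remove [ixumq] add [eddc] -> 8 lines: yddcr xde eddc gdnrr kztj yukw lfeux pli
Hunk 6: at line 2 remove [eddc,gdnrr,kztj] add [jniv,xmmm,xvd] -> 8 lines: yddcr xde jniv xmmm xvd yukw lfeux pli
Final line 4: xmmm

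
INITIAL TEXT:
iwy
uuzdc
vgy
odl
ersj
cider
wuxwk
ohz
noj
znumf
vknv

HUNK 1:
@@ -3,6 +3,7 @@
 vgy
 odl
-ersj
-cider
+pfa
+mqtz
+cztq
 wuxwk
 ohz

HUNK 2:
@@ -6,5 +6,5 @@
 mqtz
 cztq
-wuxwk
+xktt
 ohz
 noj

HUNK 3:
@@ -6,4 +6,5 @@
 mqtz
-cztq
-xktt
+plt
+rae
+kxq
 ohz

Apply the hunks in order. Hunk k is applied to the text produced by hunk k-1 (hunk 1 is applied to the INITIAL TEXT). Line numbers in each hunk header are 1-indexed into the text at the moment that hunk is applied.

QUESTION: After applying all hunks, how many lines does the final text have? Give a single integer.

Hunk 1: at line 3 remove [ersj,cider] add [pfa,mqtz,cztq] -> 12 lines: iwy uuzdc vgy odl pfa mqtz cztq wuxwk ohz noj znumf vknv
Hunk 2: at line 6 remove [wuxwk] add [xktt] -> 12 lines: iwy uuzdc vgy odl pfa mqtz cztq xktt ohz noj znumf vknv
Hunk 3: at line 6 remove [cztq,xktt] add [plt,rae,kxq] -> 13 lines: iwy uuzdc vgy odl pfa mqtz plt rae kxq ohz noj znumf vknv
Final line count: 13

Answer: 13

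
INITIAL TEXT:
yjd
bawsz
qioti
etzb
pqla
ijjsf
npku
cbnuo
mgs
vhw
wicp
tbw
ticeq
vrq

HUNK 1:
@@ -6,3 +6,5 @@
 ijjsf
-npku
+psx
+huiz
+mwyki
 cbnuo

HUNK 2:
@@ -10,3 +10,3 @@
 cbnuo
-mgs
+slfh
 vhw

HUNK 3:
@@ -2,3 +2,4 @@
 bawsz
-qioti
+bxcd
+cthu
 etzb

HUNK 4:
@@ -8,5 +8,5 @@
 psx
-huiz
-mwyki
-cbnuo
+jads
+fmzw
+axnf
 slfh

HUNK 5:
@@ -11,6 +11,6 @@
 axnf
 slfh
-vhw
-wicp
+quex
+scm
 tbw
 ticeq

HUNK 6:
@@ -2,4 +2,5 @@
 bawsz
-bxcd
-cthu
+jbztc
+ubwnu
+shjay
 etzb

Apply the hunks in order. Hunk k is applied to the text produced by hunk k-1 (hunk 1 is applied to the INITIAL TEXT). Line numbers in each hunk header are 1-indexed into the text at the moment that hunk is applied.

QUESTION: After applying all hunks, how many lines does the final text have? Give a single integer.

Hunk 1: at line 6 remove [npku] add [psx,huiz,mwyki] -> 16 lines: yjd bawsz qioti etzb pqla ijjsf psx huiz mwyki cbnuo mgs vhw wicp tbw ticeq vrq
Hunk 2: at line 10 remove [mgs] add [slfh] -> 16 lines: yjd bawsz qioti etzb pqla ijjsf psx huiz mwyki cbnuo slfh vhw wicp tbw ticeq vrq
Hunk 3: at line 2 remove [qioti] add [bxcd,cthu] -> 17 lines: yjd bawsz bxcd cthu etzb pqla ijjsf psx huiz mwyki cbnuo slfh vhw wicp tbw ticeq vrq
Hunk 4: at line 8 remove [huiz,mwyki,cbnuo] add [jads,fmzw,axnf] -> 17 lines: yjd bawsz bxcd cthu etzb pqla ijjsf psx jads fmzw axnf slfh vhw wicp tbw ticeq vrq
Hunk 5: at line 11 remove [vhw,wicp] add [quex,scm] -> 17 lines: yjd bawsz bxcd cthu etzb pqla ijjsf psx jads fmzw axnf slfh quex scm tbw ticeq vrq
Hunk 6: at line 2 remove [bxcd,cthu] add [jbztc,ubwnu,shjay] -> 18 lines: yjd bawsz jbztc ubwnu shjay etzb pqla ijjsf psx jads fmzw axnf slfh quex scm tbw ticeq vrq
Final line count: 18

Answer: 18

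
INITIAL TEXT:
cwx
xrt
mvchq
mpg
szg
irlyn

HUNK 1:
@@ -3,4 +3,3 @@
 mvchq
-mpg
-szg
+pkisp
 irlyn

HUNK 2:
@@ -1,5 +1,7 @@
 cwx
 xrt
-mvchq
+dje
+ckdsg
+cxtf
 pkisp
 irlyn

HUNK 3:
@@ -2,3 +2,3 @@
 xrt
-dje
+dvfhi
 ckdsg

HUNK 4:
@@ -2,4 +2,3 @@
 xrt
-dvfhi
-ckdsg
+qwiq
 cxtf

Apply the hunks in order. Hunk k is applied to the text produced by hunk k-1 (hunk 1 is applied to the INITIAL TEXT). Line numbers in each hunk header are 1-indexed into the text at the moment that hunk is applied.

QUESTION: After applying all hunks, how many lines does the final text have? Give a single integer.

Answer: 6

Derivation:
Hunk 1: at line 3 remove [mpg,szg] add [pkisp] -> 5 lines: cwx xrt mvchq pkisp irlyn
Hunk 2: at line 1 remove [mvchq] add [dje,ckdsg,cxtf] -> 7 lines: cwx xrt dje ckdsg cxtf pkisp irlyn
Hunk 3: at line 2 remove [dje] add [dvfhi] -> 7 lines: cwx xrt dvfhi ckdsg cxtf pkisp irlyn
Hunk 4: at line 2 remove [dvfhi,ckdsg] add [qwiq] -> 6 lines: cwx xrt qwiq cxtf pkisp irlyn
Final line count: 6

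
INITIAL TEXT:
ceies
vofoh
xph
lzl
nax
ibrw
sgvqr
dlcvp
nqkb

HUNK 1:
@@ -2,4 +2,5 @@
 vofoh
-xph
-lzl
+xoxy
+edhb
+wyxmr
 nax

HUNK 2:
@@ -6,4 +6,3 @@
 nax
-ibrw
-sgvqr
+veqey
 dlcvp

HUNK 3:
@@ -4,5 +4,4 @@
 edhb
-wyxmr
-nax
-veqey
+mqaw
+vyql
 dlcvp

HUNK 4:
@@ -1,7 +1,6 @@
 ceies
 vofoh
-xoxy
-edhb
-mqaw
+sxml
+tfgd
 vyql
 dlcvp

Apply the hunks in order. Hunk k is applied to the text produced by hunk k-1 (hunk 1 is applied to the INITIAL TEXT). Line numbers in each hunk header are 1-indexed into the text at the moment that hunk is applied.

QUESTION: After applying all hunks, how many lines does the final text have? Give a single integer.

Hunk 1: at line 2 remove [xph,lzl] add [xoxy,edhb,wyxmr] -> 10 lines: ceies vofoh xoxy edhb wyxmr nax ibrw sgvqr dlcvp nqkb
Hunk 2: at line 6 remove [ibrw,sgvqr] add [veqey] -> 9 lines: ceies vofoh xoxy edhb wyxmr nax veqey dlcvp nqkb
Hunk 3: at line 4 remove [wyxmr,nax,veqey] add [mqaw,vyql] -> 8 lines: ceies vofoh xoxy edhb mqaw vyql dlcvp nqkb
Hunk 4: at line 1 remove [xoxy,edhb,mqaw] add [sxml,tfgd] -> 7 lines: ceies vofoh sxml tfgd vyql dlcvp nqkb
Final line count: 7

Answer: 7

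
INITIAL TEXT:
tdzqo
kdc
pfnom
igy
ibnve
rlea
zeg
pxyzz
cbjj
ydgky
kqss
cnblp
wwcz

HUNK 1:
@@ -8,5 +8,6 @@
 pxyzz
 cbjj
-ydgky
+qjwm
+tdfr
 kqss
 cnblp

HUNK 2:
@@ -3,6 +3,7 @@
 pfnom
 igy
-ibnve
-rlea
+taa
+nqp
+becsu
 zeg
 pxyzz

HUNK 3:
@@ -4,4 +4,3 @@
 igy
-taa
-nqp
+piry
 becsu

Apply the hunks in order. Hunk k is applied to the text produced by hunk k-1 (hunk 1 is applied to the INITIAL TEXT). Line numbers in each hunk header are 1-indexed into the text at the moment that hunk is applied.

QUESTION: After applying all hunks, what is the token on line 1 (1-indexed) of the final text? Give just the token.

Answer: tdzqo

Derivation:
Hunk 1: at line 8 remove [ydgky] add [qjwm,tdfr] -> 14 lines: tdzqo kdc pfnom igy ibnve rlea zeg pxyzz cbjj qjwm tdfr kqss cnblp wwcz
Hunk 2: at line 3 remove [ibnve,rlea] add [taa,nqp,becsu] -> 15 lines: tdzqo kdc pfnom igy taa nqp becsu zeg pxyzz cbjj qjwm tdfr kqss cnblp wwcz
Hunk 3: at line 4 remove [taa,nqp] add [piry] -> 14 lines: tdzqo kdc pfnom igy piry becsu zeg pxyzz cbjj qjwm tdfr kqss cnblp wwcz
Final line 1: tdzqo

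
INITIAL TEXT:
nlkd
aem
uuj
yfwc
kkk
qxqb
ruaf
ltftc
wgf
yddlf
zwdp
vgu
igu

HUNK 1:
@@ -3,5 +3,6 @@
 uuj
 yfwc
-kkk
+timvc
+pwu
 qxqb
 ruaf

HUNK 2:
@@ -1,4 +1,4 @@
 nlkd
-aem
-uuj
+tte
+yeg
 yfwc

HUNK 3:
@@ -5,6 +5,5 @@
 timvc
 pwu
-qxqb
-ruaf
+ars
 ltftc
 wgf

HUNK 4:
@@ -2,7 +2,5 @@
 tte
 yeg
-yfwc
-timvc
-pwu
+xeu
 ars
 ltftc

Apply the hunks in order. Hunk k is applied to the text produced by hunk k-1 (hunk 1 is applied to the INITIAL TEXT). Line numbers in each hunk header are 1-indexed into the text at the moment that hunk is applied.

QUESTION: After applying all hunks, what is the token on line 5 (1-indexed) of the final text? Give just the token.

Hunk 1: at line 3 remove [kkk] add [timvc,pwu] -> 14 lines: nlkd aem uuj yfwc timvc pwu qxqb ruaf ltftc wgf yddlf zwdp vgu igu
Hunk 2: at line 1 remove [aem,uuj] add [tte,yeg] -> 14 lines: nlkd tte yeg yfwc timvc pwu qxqb ruaf ltftc wgf yddlf zwdp vgu igu
Hunk 3: at line 5 remove [qxqb,ruaf] add [ars] -> 13 lines: nlkd tte yeg yfwc timvc pwu ars ltftc wgf yddlf zwdp vgu igu
Hunk 4: at line 2 remove [yfwc,timvc,pwu] add [xeu] -> 11 lines: nlkd tte yeg xeu ars ltftc wgf yddlf zwdp vgu igu
Final line 5: ars

Answer: ars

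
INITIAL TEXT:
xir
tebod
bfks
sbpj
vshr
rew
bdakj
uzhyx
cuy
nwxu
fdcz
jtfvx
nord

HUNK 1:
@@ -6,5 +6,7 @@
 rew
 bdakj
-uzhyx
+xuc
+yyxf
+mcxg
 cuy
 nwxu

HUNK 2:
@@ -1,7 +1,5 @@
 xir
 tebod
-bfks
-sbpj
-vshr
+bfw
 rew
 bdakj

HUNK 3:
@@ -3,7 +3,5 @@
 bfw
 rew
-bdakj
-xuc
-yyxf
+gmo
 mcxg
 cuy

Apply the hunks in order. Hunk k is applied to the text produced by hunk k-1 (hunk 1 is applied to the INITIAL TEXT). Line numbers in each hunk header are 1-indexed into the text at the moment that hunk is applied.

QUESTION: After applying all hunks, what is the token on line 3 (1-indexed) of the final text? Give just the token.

Answer: bfw

Derivation:
Hunk 1: at line 6 remove [uzhyx] add [xuc,yyxf,mcxg] -> 15 lines: xir tebod bfks sbpj vshr rew bdakj xuc yyxf mcxg cuy nwxu fdcz jtfvx nord
Hunk 2: at line 1 remove [bfks,sbpj,vshr] add [bfw] -> 13 lines: xir tebod bfw rew bdakj xuc yyxf mcxg cuy nwxu fdcz jtfvx nord
Hunk 3: at line 3 remove [bdakj,xuc,yyxf] add [gmo] -> 11 lines: xir tebod bfw rew gmo mcxg cuy nwxu fdcz jtfvx nord
Final line 3: bfw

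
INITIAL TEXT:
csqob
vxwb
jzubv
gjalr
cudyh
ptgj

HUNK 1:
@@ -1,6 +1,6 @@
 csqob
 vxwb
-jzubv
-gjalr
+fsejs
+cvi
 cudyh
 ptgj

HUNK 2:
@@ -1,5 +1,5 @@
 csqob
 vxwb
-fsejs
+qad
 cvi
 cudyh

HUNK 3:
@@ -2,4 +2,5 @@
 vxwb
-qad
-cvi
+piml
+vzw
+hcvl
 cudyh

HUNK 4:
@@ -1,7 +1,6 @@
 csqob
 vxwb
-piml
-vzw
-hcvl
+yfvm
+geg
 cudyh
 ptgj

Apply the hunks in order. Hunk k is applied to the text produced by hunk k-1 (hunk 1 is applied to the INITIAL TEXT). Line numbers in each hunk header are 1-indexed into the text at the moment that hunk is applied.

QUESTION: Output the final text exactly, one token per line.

Hunk 1: at line 1 remove [jzubv,gjalr] add [fsejs,cvi] -> 6 lines: csqob vxwb fsejs cvi cudyh ptgj
Hunk 2: at line 1 remove [fsejs] add [qad] -> 6 lines: csqob vxwb qad cvi cudyh ptgj
Hunk 3: at line 2 remove [qad,cvi] add [piml,vzw,hcvl] -> 7 lines: csqob vxwb piml vzw hcvl cudyh ptgj
Hunk 4: at line 1 remove [piml,vzw,hcvl] add [yfvm,geg] -> 6 lines: csqob vxwb yfvm geg cudyh ptgj

Answer: csqob
vxwb
yfvm
geg
cudyh
ptgj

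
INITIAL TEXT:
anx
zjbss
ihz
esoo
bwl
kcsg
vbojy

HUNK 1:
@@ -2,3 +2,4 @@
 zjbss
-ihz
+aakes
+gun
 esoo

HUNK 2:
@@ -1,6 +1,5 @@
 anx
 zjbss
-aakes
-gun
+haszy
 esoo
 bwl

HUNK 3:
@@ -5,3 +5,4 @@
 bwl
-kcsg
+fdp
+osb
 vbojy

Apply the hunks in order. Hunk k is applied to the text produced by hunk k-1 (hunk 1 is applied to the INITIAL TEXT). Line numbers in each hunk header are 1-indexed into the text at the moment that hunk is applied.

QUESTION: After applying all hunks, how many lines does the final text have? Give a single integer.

Answer: 8

Derivation:
Hunk 1: at line 2 remove [ihz] add [aakes,gun] -> 8 lines: anx zjbss aakes gun esoo bwl kcsg vbojy
Hunk 2: at line 1 remove [aakes,gun] add [haszy] -> 7 lines: anx zjbss haszy esoo bwl kcsg vbojy
Hunk 3: at line 5 remove [kcsg] add [fdp,osb] -> 8 lines: anx zjbss haszy esoo bwl fdp osb vbojy
Final line count: 8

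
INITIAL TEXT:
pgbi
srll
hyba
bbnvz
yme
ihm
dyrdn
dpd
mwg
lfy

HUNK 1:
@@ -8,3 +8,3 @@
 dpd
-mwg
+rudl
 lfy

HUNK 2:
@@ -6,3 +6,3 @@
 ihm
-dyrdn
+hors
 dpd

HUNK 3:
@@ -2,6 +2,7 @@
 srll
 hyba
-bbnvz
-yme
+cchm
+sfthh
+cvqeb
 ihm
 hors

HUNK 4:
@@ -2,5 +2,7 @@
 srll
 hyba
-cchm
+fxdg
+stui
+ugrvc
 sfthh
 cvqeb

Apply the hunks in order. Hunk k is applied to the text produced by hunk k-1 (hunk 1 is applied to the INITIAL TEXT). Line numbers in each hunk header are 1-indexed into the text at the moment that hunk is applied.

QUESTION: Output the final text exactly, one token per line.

Hunk 1: at line 8 remove [mwg] add [rudl] -> 10 lines: pgbi srll hyba bbnvz yme ihm dyrdn dpd rudl lfy
Hunk 2: at line 6 remove [dyrdn] add [hors] -> 10 lines: pgbi srll hyba bbnvz yme ihm hors dpd rudl lfy
Hunk 3: at line 2 remove [bbnvz,yme] add [cchm,sfthh,cvqeb] -> 11 lines: pgbi srll hyba cchm sfthh cvqeb ihm hors dpd rudl lfy
Hunk 4: at line 2 remove [cchm] add [fxdg,stui,ugrvc] -> 13 lines: pgbi srll hyba fxdg stui ugrvc sfthh cvqeb ihm hors dpd rudl lfy

Answer: pgbi
srll
hyba
fxdg
stui
ugrvc
sfthh
cvqeb
ihm
hors
dpd
rudl
lfy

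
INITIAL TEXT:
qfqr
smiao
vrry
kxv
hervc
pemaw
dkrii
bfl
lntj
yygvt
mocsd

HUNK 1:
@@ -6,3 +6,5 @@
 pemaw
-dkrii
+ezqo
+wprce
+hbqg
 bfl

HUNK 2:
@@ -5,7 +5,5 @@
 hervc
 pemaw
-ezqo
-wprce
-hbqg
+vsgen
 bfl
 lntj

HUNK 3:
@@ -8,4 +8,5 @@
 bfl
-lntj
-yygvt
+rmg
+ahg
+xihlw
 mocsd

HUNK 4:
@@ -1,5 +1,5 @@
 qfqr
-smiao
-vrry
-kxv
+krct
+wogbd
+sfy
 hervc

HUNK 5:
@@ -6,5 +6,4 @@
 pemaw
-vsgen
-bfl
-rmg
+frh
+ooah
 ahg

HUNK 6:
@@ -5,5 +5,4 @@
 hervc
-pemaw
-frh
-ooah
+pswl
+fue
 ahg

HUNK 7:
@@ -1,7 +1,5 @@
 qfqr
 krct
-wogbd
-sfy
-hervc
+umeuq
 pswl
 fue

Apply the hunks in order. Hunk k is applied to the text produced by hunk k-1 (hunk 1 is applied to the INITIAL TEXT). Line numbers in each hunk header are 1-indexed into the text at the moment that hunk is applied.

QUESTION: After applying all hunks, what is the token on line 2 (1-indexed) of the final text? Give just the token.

Hunk 1: at line 6 remove [dkrii] add [ezqo,wprce,hbqg] -> 13 lines: qfqr smiao vrry kxv hervc pemaw ezqo wprce hbqg bfl lntj yygvt mocsd
Hunk 2: at line 5 remove [ezqo,wprce,hbqg] add [vsgen] -> 11 lines: qfqr smiao vrry kxv hervc pemaw vsgen bfl lntj yygvt mocsd
Hunk 3: at line 8 remove [lntj,yygvt] add [rmg,ahg,xihlw] -> 12 lines: qfqr smiao vrry kxv hervc pemaw vsgen bfl rmg ahg xihlw mocsd
Hunk 4: at line 1 remove [smiao,vrry,kxv] add [krct,wogbd,sfy] -> 12 lines: qfqr krct wogbd sfy hervc pemaw vsgen bfl rmg ahg xihlw mocsd
Hunk 5: at line 6 remove [vsgen,bfl,rmg] add [frh,ooah] -> 11 lines: qfqr krct wogbd sfy hervc pemaw frh ooah ahg xihlw mocsd
Hunk 6: at line 5 remove [pemaw,frh,ooah] add [pswl,fue] -> 10 lines: qfqr krct wogbd sfy hervc pswl fue ahg xihlw mocsd
Hunk 7: at line 1 remove [wogbd,sfy,hervc] add [umeuq] -> 8 lines: qfqr krct umeuq pswl fue ahg xihlw mocsd
Final line 2: krct

Answer: krct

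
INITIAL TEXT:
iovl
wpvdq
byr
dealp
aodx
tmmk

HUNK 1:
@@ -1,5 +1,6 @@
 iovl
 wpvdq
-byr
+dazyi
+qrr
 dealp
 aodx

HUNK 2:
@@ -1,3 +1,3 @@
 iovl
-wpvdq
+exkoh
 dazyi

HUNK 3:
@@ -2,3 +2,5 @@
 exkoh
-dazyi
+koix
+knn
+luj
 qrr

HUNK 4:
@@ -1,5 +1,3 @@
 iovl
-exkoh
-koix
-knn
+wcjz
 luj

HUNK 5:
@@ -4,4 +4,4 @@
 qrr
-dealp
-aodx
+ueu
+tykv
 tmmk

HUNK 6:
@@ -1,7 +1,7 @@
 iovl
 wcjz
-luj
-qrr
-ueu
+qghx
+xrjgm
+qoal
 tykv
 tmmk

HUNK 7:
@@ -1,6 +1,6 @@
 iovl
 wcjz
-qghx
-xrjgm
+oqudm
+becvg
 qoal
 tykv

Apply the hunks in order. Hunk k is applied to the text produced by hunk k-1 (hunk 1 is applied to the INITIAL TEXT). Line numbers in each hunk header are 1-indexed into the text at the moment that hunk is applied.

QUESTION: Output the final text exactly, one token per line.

Answer: iovl
wcjz
oqudm
becvg
qoal
tykv
tmmk

Derivation:
Hunk 1: at line 1 remove [byr] add [dazyi,qrr] -> 7 lines: iovl wpvdq dazyi qrr dealp aodx tmmk
Hunk 2: at line 1 remove [wpvdq] add [exkoh] -> 7 lines: iovl exkoh dazyi qrr dealp aodx tmmk
Hunk 3: at line 2 remove [dazyi] add [koix,knn,luj] -> 9 lines: iovl exkoh koix knn luj qrr dealp aodx tmmk
Hunk 4: at line 1 remove [exkoh,koix,knn] add [wcjz] -> 7 lines: iovl wcjz luj qrr dealp aodx tmmk
Hunk 5: at line 4 remove [dealp,aodx] add [ueu,tykv] -> 7 lines: iovl wcjz luj qrr ueu tykv tmmk
Hunk 6: at line 1 remove [luj,qrr,ueu] add [qghx,xrjgm,qoal] -> 7 lines: iovl wcjz qghx xrjgm qoal tykv tmmk
Hunk 7: at line 1 remove [qghx,xrjgm] add [oqudm,becvg] -> 7 lines: iovl wcjz oqudm becvg qoal tykv tmmk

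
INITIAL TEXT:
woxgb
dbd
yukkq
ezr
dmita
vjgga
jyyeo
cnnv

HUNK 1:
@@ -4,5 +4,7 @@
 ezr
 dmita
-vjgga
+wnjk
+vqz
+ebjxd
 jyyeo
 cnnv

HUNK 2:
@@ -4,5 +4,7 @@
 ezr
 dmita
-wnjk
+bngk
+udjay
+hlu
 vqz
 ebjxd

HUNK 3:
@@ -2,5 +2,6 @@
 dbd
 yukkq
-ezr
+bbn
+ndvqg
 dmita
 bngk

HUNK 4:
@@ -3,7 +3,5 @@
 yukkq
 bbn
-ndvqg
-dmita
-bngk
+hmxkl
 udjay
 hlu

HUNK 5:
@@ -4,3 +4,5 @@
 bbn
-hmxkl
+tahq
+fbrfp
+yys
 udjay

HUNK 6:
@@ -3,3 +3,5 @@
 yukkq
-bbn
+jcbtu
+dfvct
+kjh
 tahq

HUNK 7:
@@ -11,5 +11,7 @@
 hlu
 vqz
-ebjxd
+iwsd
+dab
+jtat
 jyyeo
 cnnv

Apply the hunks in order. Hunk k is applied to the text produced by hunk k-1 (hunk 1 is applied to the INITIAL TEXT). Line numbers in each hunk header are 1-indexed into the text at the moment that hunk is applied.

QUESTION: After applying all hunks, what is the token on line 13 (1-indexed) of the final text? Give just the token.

Hunk 1: at line 4 remove [vjgga] add [wnjk,vqz,ebjxd] -> 10 lines: woxgb dbd yukkq ezr dmita wnjk vqz ebjxd jyyeo cnnv
Hunk 2: at line 4 remove [wnjk] add [bngk,udjay,hlu] -> 12 lines: woxgb dbd yukkq ezr dmita bngk udjay hlu vqz ebjxd jyyeo cnnv
Hunk 3: at line 2 remove [ezr] add [bbn,ndvqg] -> 13 lines: woxgb dbd yukkq bbn ndvqg dmita bngk udjay hlu vqz ebjxd jyyeo cnnv
Hunk 4: at line 3 remove [ndvqg,dmita,bngk] add [hmxkl] -> 11 lines: woxgb dbd yukkq bbn hmxkl udjay hlu vqz ebjxd jyyeo cnnv
Hunk 5: at line 4 remove [hmxkl] add [tahq,fbrfp,yys] -> 13 lines: woxgb dbd yukkq bbn tahq fbrfp yys udjay hlu vqz ebjxd jyyeo cnnv
Hunk 6: at line 3 remove [bbn] add [jcbtu,dfvct,kjh] -> 15 lines: woxgb dbd yukkq jcbtu dfvct kjh tahq fbrfp yys udjay hlu vqz ebjxd jyyeo cnnv
Hunk 7: at line 11 remove [ebjxd] add [iwsd,dab,jtat] -> 17 lines: woxgb dbd yukkq jcbtu dfvct kjh tahq fbrfp yys udjay hlu vqz iwsd dab jtat jyyeo cnnv
Final line 13: iwsd

Answer: iwsd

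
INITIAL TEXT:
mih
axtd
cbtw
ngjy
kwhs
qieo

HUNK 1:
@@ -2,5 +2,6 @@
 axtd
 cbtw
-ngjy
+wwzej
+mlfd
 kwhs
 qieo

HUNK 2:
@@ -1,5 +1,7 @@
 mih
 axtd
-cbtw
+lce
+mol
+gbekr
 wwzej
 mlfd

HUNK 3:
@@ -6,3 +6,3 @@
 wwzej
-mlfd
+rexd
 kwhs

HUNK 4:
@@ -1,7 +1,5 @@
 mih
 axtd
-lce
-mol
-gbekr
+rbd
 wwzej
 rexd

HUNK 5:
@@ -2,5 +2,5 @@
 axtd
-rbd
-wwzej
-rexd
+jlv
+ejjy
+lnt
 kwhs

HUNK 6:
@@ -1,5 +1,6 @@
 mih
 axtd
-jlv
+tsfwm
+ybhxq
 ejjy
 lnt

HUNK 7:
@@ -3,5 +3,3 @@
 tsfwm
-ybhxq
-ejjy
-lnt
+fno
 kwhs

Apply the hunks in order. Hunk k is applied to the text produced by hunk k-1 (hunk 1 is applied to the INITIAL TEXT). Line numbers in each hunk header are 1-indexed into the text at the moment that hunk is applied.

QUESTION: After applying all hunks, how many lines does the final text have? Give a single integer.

Hunk 1: at line 2 remove [ngjy] add [wwzej,mlfd] -> 7 lines: mih axtd cbtw wwzej mlfd kwhs qieo
Hunk 2: at line 1 remove [cbtw] add [lce,mol,gbekr] -> 9 lines: mih axtd lce mol gbekr wwzej mlfd kwhs qieo
Hunk 3: at line 6 remove [mlfd] add [rexd] -> 9 lines: mih axtd lce mol gbekr wwzej rexd kwhs qieo
Hunk 4: at line 1 remove [lce,mol,gbekr] add [rbd] -> 7 lines: mih axtd rbd wwzej rexd kwhs qieo
Hunk 5: at line 2 remove [rbd,wwzej,rexd] add [jlv,ejjy,lnt] -> 7 lines: mih axtd jlv ejjy lnt kwhs qieo
Hunk 6: at line 1 remove [jlv] add [tsfwm,ybhxq] -> 8 lines: mih axtd tsfwm ybhxq ejjy lnt kwhs qieo
Hunk 7: at line 3 remove [ybhxq,ejjy,lnt] add [fno] -> 6 lines: mih axtd tsfwm fno kwhs qieo
Final line count: 6

Answer: 6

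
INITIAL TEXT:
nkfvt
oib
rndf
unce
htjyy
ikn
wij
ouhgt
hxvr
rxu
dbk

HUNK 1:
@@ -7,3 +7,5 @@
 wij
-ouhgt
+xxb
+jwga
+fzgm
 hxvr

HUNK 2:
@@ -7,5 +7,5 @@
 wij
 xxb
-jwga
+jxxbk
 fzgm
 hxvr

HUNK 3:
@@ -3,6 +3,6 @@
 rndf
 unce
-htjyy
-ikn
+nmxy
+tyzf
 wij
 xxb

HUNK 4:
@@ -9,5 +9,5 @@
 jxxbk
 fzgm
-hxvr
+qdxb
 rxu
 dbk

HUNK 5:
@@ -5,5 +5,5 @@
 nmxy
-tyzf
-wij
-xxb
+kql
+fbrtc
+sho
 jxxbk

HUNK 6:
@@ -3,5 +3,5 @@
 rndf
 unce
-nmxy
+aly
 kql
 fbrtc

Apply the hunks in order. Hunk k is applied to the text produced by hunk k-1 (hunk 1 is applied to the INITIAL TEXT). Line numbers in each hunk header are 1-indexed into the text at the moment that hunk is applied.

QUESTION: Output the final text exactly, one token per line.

Answer: nkfvt
oib
rndf
unce
aly
kql
fbrtc
sho
jxxbk
fzgm
qdxb
rxu
dbk

Derivation:
Hunk 1: at line 7 remove [ouhgt] add [xxb,jwga,fzgm] -> 13 lines: nkfvt oib rndf unce htjyy ikn wij xxb jwga fzgm hxvr rxu dbk
Hunk 2: at line 7 remove [jwga] add [jxxbk] -> 13 lines: nkfvt oib rndf unce htjyy ikn wij xxb jxxbk fzgm hxvr rxu dbk
Hunk 3: at line 3 remove [htjyy,ikn] add [nmxy,tyzf] -> 13 lines: nkfvt oib rndf unce nmxy tyzf wij xxb jxxbk fzgm hxvr rxu dbk
Hunk 4: at line 9 remove [hxvr] add [qdxb] -> 13 lines: nkfvt oib rndf unce nmxy tyzf wij xxb jxxbk fzgm qdxb rxu dbk
Hunk 5: at line 5 remove [tyzf,wij,xxb] add [kql,fbrtc,sho] -> 13 lines: nkfvt oib rndf unce nmxy kql fbrtc sho jxxbk fzgm qdxb rxu dbk
Hunk 6: at line 3 remove [nmxy] add [aly] -> 13 lines: nkfvt oib rndf unce aly kql fbrtc sho jxxbk fzgm qdxb rxu dbk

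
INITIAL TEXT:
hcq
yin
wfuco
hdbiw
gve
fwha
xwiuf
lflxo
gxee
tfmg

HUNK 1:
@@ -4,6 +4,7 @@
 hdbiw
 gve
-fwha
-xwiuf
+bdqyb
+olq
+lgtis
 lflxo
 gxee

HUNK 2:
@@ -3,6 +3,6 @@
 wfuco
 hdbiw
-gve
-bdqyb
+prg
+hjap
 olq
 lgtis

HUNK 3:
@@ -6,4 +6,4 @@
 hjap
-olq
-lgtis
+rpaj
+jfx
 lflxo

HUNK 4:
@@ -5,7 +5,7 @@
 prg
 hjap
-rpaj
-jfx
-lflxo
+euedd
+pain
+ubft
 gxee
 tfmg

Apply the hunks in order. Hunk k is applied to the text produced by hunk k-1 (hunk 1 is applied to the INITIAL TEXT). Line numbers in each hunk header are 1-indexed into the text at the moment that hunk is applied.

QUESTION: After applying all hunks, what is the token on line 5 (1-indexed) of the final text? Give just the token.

Answer: prg

Derivation:
Hunk 1: at line 4 remove [fwha,xwiuf] add [bdqyb,olq,lgtis] -> 11 lines: hcq yin wfuco hdbiw gve bdqyb olq lgtis lflxo gxee tfmg
Hunk 2: at line 3 remove [gve,bdqyb] add [prg,hjap] -> 11 lines: hcq yin wfuco hdbiw prg hjap olq lgtis lflxo gxee tfmg
Hunk 3: at line 6 remove [olq,lgtis] add [rpaj,jfx] -> 11 lines: hcq yin wfuco hdbiw prg hjap rpaj jfx lflxo gxee tfmg
Hunk 4: at line 5 remove [rpaj,jfx,lflxo] add [euedd,pain,ubft] -> 11 lines: hcq yin wfuco hdbiw prg hjap euedd pain ubft gxee tfmg
Final line 5: prg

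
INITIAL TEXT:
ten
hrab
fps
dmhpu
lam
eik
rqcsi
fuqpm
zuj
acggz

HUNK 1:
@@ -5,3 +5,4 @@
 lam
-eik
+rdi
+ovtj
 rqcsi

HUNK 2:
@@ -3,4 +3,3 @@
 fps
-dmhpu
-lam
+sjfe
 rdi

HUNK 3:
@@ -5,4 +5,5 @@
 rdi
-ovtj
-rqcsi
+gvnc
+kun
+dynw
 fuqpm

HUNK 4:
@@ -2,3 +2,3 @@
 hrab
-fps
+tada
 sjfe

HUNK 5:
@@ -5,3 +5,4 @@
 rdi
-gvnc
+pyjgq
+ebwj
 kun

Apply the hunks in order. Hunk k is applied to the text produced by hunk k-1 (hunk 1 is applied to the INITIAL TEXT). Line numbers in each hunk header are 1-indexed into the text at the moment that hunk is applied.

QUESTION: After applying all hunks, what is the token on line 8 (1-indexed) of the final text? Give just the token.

Answer: kun

Derivation:
Hunk 1: at line 5 remove [eik] add [rdi,ovtj] -> 11 lines: ten hrab fps dmhpu lam rdi ovtj rqcsi fuqpm zuj acggz
Hunk 2: at line 3 remove [dmhpu,lam] add [sjfe] -> 10 lines: ten hrab fps sjfe rdi ovtj rqcsi fuqpm zuj acggz
Hunk 3: at line 5 remove [ovtj,rqcsi] add [gvnc,kun,dynw] -> 11 lines: ten hrab fps sjfe rdi gvnc kun dynw fuqpm zuj acggz
Hunk 4: at line 2 remove [fps] add [tada] -> 11 lines: ten hrab tada sjfe rdi gvnc kun dynw fuqpm zuj acggz
Hunk 5: at line 5 remove [gvnc] add [pyjgq,ebwj] -> 12 lines: ten hrab tada sjfe rdi pyjgq ebwj kun dynw fuqpm zuj acggz
Final line 8: kun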